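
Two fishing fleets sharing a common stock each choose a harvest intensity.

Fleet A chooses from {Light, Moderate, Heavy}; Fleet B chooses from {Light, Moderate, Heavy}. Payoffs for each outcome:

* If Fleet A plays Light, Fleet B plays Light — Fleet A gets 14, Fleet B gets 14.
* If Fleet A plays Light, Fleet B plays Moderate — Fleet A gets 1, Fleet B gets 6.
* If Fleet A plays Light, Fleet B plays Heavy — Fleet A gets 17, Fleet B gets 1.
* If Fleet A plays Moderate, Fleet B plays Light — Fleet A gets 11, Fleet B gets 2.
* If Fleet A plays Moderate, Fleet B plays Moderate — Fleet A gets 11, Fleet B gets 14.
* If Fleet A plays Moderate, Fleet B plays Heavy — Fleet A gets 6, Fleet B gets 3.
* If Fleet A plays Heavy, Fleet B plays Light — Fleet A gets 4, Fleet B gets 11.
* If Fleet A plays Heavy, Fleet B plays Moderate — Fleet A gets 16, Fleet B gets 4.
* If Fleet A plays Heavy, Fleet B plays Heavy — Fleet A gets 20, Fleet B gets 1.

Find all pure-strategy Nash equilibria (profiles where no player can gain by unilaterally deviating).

(Light, Light): Fleet A gets 14, best alternative 11; Fleet B gets 14, best alternative 6. No profitable deviation — NE.
(Light, Moderate): Fleet A can switch to Moderate (1 → 11). Not NE.
(Light, Heavy): Fleet A can switch to Heavy (17 → 20). Not NE.
(Moderate, Light): Fleet A can switch to Light (11 → 14). Not NE.
(Moderate, Moderate): Fleet A can switch to Heavy (11 → 16). Not NE.
(Moderate, Heavy): Fleet A can switch to Light (6 → 17). Not NE.
(Heavy, Light): Fleet A can switch to Light (4 → 14). Not NE.
(Heavy, Moderate): Fleet B can switch to Light (4 → 11). Not NE.
(Heavy, Heavy): Fleet B can switch to Light (1 → 11). Not NE.

(Light, Light)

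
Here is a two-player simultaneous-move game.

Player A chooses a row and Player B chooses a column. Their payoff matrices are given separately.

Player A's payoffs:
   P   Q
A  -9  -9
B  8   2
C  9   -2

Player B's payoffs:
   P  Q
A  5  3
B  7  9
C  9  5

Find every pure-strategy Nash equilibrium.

(B, Q), (C, P)

For each strategy profile, look for a profitable unilateral deviation.
(A, P): Player A can switch to B (-9 → 8). Not NE.
(A, Q): Player A can switch to B (-9 → 2). Not NE.
(B, P): Player A can switch to C (8 → 9). Not NE.
(B, Q): Player A gets 2, best alternative -2; Player B gets 9, best alternative 7. No profitable deviation — NE.
(C, P): Player A gets 9, best alternative 8; Player B gets 9, best alternative 5. No profitable deviation — NE.
(C, Q): Player A can switch to B (-2 → 2). Not NE.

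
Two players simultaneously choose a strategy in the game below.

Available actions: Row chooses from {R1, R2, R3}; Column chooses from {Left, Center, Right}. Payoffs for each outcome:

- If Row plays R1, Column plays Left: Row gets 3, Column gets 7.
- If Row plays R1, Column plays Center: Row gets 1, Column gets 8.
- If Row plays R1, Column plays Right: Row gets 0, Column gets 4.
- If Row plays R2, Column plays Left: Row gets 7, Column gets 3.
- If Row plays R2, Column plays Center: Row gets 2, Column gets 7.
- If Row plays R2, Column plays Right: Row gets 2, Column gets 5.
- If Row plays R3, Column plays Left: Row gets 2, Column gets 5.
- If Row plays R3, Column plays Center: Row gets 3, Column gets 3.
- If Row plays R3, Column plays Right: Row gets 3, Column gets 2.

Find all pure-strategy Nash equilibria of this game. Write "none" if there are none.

(R1, Left): Row can switch to R2 (3 → 7). Not NE.
(R1, Center): Row can switch to R2 (1 → 2). Not NE.
(R1, Right): Row can switch to R2 (0 → 2). Not NE.
(R2, Left): Column can switch to Center (3 → 7). Not NE.
(R2, Center): Row can switch to R3 (2 → 3). Not NE.
(R2, Right): Row can switch to R3 (2 → 3). Not NE.
(R3, Left): Row can switch to R1 (2 → 3). Not NE.
(R3, Center): Column can switch to Left (3 → 5). Not NE.
(R3, Right): Column can switch to Left (2 → 5). Not NE.

There is no pure-strategy Nash equilibrium.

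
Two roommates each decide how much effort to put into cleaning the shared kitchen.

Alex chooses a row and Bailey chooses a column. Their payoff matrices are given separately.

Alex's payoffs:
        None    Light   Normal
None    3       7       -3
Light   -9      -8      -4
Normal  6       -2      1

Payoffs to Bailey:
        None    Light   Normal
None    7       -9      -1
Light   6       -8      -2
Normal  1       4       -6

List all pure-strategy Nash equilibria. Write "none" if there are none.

For each player, find the best response to each opponent profile; mutual best responses are the pure NE.
Alex against None: payoffs 3, -9, 6 → best response Normal.
Alex against Light: payoffs 7, -8, -2 → best response None.
Alex against Normal: payoffs -3, -4, 1 → best response Normal.
Bailey against None: payoffs 7, -9, -1 → best response None.
Bailey against Light: payoffs 6, -8, -2 → best response None.
Bailey against Normal: payoffs 1, 4, -6 → best response Light.
No profile is a mutual best response for all players.

This game has no pure Nash equilibrium.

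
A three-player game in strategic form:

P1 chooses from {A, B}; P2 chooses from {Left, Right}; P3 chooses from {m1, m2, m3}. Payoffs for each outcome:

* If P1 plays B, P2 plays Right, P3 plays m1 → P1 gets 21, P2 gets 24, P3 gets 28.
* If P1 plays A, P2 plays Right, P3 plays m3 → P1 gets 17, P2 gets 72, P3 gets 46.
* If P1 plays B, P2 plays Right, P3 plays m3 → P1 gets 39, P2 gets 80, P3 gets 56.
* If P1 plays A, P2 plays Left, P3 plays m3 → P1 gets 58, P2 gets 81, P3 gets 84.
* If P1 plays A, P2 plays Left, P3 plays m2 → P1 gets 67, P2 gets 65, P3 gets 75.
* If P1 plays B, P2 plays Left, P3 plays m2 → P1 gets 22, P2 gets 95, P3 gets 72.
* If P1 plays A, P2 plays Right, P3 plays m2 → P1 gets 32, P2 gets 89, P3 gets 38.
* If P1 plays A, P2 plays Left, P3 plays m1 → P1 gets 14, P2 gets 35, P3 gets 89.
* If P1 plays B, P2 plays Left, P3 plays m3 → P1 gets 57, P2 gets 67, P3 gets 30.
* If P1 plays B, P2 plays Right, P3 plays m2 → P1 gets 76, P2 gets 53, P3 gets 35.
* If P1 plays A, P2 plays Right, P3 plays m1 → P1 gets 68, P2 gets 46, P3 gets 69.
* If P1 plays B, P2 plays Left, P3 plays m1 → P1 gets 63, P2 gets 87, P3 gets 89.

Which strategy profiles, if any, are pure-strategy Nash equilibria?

Pure-strategy Nash equilibria: (A, Right, m1); (B, Left, m1); (B, Right, m3)

For each player, find the best response to each opponent profile; mutual best responses are the pure NE.
P1 against (Left, m1): payoffs 14, 63 → best response B.
P1 against (Left, m2): payoffs 67, 22 → best response A.
P1 against (Left, m3): payoffs 58, 57 → best response A.
P1 against (Right, m1): payoffs 68, 21 → best response A.
P1 against (Right, m2): payoffs 32, 76 → best response B.
P1 against (Right, m3): payoffs 17, 39 → best response B.
P2 against (A, m1): payoffs 35, 46 → best response Right.
P2 against (A, m2): payoffs 65, 89 → best response Right.
P2 against (A, m3): payoffs 81, 72 → best response Left.
P2 against (B, m1): payoffs 87, 24 → best response Left.
P2 against (B, m2): payoffs 95, 53 → best response Left.
P2 against (B, m3): payoffs 67, 80 → best response Right.
P3 against (A, Left): payoffs 89, 75, 84 → best response m1.
P3 against (A, Right): payoffs 69, 38, 46 → best response m1.
P3 against (B, Left): payoffs 89, 72, 30 → best response m1.
P3 against (B, Right): payoffs 28, 35, 56 → best response m3.
Mutual best responses: (A, Right, m1); (B, Left, m1); (B, Right, m3).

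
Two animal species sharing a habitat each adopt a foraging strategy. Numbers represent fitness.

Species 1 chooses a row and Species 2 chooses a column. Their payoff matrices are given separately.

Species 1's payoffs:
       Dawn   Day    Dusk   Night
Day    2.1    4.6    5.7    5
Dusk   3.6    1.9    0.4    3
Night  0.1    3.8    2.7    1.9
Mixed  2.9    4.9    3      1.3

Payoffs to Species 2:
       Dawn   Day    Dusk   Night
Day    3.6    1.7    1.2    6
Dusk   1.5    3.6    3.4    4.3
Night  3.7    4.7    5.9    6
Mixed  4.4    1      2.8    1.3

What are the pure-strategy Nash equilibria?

Species 1 against Dawn: payoffs 2.1, 3.6, 0.1, 2.9 → best response Dusk.
Species 1 against Day: payoffs 4.6, 1.9, 3.8, 4.9 → best response Mixed.
Species 1 against Dusk: payoffs 5.7, 0.4, 2.7, 3 → best response Day.
Species 1 against Night: payoffs 5, 3, 1.9, 1.3 → best response Day.
Species 2 against Day: payoffs 3.6, 1.7, 1.2, 6 → best response Night.
Species 2 against Dusk: payoffs 1.5, 3.6, 3.4, 4.3 → best response Night.
Species 2 against Night: payoffs 3.7, 4.7, 5.9, 6 → best response Night.
Species 2 against Mixed: payoffs 4.4, 1, 2.8, 1.3 → best response Dawn.
Mutual best responses: (Day, Night).

(Day, Night)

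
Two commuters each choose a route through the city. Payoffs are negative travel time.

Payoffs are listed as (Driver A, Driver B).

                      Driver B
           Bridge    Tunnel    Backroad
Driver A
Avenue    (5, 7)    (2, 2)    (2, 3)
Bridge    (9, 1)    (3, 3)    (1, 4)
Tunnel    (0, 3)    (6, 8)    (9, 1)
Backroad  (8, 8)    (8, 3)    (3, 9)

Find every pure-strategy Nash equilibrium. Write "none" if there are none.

(Avenue, Bridge): Driver A can switch to Bridge (5 → 9). Not NE.
(Avenue, Tunnel): Driver A can switch to Bridge (2 → 3). Not NE.
(Avenue, Backroad): Driver A can switch to Tunnel (2 → 9). Not NE.
(Bridge, Bridge): Driver B can switch to Tunnel (1 → 3). Not NE.
(Bridge, Tunnel): Driver A can switch to Tunnel (3 → 6). Not NE.
(Bridge, Backroad): Driver A can switch to Avenue (1 → 2). Not NE.
(Tunnel, Bridge): Driver A can switch to Avenue (0 → 5). Not NE.
(Tunnel, Tunnel): Driver A can switch to Backroad (6 → 8). Not NE.
(Tunnel, Backroad): Driver B can switch to Bridge (1 → 3). Not NE.
(Backroad, Bridge): Driver A can switch to Bridge (8 → 9). Not NE.
(Backroad, Tunnel): Driver B can switch to Bridge (3 → 8). Not NE.
(Backroad, Backroad): Driver A can switch to Tunnel (3 → 9). Not NE.

This game has no pure Nash equilibrium.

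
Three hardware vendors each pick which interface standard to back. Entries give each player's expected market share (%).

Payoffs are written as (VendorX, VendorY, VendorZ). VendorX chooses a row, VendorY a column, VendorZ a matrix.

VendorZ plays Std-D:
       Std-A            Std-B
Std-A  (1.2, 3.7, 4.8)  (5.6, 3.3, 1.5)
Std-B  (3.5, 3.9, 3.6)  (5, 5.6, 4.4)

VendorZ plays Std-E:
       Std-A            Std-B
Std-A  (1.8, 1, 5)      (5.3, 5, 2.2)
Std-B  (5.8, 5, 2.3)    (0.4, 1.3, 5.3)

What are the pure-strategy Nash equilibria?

The unique pure-strategy Nash equilibrium is (Std-A, Std-B, Std-E).

Mark each player's best response to every combination of opponents' strategies; a profile where every player is best-responding is a pure Nash equilibrium.
VendorX against (Std-A, Std-D): payoffs 1.2, 3.5 → best response Std-B.
VendorX against (Std-A, Std-E): payoffs 1.8, 5.8 → best response Std-B.
VendorX against (Std-B, Std-D): payoffs 5.6, 5 → best response Std-A.
VendorX against (Std-B, Std-E): payoffs 5.3, 0.4 → best response Std-A.
VendorY against (Std-A, Std-D): payoffs 3.7, 3.3 → best response Std-A.
VendorY against (Std-A, Std-E): payoffs 1, 5 → best response Std-B.
VendorY against (Std-B, Std-D): payoffs 3.9, 5.6 → best response Std-B.
VendorY against (Std-B, Std-E): payoffs 5, 1.3 → best response Std-A.
VendorZ against (Std-A, Std-A): payoffs 4.8, 5 → best response Std-E.
VendorZ against (Std-A, Std-B): payoffs 1.5, 2.2 → best response Std-E.
VendorZ against (Std-B, Std-A): payoffs 3.6, 2.3 → best response Std-D.
VendorZ against (Std-B, Std-B): payoffs 4.4, 5.3 → best response Std-E.
Mutual best responses: (Std-A, Std-B, Std-E).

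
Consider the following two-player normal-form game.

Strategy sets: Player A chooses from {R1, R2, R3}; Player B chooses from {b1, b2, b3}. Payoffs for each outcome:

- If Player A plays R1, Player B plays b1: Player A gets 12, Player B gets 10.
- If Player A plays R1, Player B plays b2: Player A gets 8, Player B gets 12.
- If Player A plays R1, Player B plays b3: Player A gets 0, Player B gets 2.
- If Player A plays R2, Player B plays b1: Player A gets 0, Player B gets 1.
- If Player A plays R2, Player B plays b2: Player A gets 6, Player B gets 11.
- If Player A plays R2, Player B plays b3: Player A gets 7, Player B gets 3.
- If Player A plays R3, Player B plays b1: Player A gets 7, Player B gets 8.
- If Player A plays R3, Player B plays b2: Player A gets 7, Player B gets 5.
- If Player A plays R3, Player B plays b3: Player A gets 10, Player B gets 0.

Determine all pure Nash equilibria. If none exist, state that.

Pure NE: (R1, b2)

For each strategy profile, look for a profitable unilateral deviation.
(R1, b1): Player B can switch to b2 (10 → 12). Not NE.
(R1, b2): Player A gets 8, best alternative 7; Player B gets 12, best alternative 10. No profitable deviation — NE.
(R1, b3): Player A can switch to R2 (0 → 7). Not NE.
(R2, b1): Player A can switch to R1 (0 → 12). Not NE.
(R2, b2): Player A can switch to R1 (6 → 8). Not NE.
(R2, b3): Player A can switch to R3 (7 → 10). Not NE.
(R3, b1): Player A can switch to R1 (7 → 12). Not NE.
(R3, b2): Player A can switch to R1 (7 → 8). Not NE.
(R3, b3): Player B can switch to b1 (0 → 8). Not NE.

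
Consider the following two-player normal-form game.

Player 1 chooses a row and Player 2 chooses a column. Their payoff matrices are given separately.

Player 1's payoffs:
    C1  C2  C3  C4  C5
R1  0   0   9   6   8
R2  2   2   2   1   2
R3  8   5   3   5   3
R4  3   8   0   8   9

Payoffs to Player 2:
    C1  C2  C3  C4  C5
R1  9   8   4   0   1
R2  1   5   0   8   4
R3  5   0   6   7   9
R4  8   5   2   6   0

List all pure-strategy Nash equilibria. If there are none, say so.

Player 1 against C1: payoffs 0, 2, 8, 3 → best response R3.
Player 1 against C2: payoffs 0, 2, 5, 8 → best response R4.
Player 1 against C3: payoffs 9, 2, 3, 0 → best response R1.
Player 1 against C4: payoffs 6, 1, 5, 8 → best response R4.
Player 1 against C5: payoffs 8, 2, 3, 9 → best response R4.
Player 2 against R1: payoffs 9, 8, 4, 0, 1 → best response C1.
Player 2 against R2: payoffs 1, 5, 0, 8, 4 → best response C4.
Player 2 against R3: payoffs 5, 0, 6, 7, 9 → best response C5.
Player 2 against R4: payoffs 8, 5, 2, 6, 0 → best response C1.
No profile is a mutual best response for all players.

There is no pure-strategy Nash equilibrium.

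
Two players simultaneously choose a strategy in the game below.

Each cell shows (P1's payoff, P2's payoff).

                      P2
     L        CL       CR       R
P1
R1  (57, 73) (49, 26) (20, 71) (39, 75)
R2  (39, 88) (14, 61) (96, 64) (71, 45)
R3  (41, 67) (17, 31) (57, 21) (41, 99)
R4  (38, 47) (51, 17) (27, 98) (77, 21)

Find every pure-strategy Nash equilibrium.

(R1, L): P2 can switch to R (73 → 75). Not NE.
(R1, CL): P1 can switch to R4 (49 → 51). Not NE.
(R1, CR): P1 can switch to R2 (20 → 96). Not NE.
(R1, R): P1 can switch to R2 (39 → 71). Not NE.
(R2, L): P1 can switch to R1 (39 → 57). Not NE.
(R2, CL): P1 can switch to R1 (14 → 49). Not NE.
(R2, CR): P2 can switch to L (64 → 88). Not NE.
(R2, R): P1 can switch to R4 (71 → 77). Not NE.
(The remaining 8 profiles each have a profitable deviation by the same check.)

This game has no pure Nash equilibrium.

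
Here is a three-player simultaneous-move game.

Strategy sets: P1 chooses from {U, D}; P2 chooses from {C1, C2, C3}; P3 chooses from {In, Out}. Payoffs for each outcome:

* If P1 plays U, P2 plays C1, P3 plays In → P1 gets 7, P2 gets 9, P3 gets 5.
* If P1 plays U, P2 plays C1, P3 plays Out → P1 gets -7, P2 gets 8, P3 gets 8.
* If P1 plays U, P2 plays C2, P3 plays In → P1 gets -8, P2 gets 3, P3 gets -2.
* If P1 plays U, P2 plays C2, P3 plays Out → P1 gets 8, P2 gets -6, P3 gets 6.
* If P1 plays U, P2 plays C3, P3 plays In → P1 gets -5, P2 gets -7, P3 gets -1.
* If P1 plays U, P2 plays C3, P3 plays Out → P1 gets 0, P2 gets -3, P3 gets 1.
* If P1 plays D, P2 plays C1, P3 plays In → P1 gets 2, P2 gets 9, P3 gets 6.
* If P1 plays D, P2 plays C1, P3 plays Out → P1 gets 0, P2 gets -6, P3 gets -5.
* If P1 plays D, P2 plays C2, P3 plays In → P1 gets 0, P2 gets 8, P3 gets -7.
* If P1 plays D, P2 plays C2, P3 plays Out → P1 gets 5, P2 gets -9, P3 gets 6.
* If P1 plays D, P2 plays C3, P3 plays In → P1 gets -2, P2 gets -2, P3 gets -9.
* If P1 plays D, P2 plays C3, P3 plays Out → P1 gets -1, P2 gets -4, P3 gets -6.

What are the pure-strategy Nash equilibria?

(U, C1, In): P3 can switch to Out (5 → 8). Not NE.
(U, C1, Out): P1 can switch to D (-7 → 0). Not NE.
(U, C2, In): P1 can switch to D (-8 → 0). Not NE.
(U, C2, Out): P2 can switch to C1 (-6 → 8). Not NE.
(U, C3, In): P1 can switch to D (-5 → -2). Not NE.
(U, C3, Out): P2 can switch to C1 (-3 → 8). Not NE.
(The remaining 6 profiles each have a profitable deviation by the same check.)

There is no pure-strategy Nash equilibrium.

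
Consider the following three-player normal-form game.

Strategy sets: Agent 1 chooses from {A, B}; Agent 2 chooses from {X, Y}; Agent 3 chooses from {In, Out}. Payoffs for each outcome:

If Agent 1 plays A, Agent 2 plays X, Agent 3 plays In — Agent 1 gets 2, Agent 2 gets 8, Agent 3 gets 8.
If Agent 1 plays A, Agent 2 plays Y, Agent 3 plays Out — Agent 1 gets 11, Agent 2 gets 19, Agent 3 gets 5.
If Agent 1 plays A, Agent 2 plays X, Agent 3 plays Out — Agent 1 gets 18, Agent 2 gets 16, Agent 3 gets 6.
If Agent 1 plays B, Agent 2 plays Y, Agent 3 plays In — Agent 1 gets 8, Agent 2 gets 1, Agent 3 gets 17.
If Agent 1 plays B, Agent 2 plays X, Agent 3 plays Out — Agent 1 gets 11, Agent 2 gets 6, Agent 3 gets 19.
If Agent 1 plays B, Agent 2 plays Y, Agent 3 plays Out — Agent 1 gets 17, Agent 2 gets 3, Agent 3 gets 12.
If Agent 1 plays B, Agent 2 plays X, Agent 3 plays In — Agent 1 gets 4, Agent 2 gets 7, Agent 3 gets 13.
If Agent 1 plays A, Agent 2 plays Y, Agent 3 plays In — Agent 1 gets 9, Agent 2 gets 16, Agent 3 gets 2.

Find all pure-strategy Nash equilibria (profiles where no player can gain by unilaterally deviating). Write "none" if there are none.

This game has no pure Nash equilibrium.

(A, X, In): Agent 1 can switch to B (2 → 4). Not NE.
(A, X, Out): Agent 2 can switch to Y (16 → 19). Not NE.
(A, Y, In): Agent 3 can switch to Out (2 → 5). Not NE.
(A, Y, Out): Agent 1 can switch to B (11 → 17). Not NE.
(B, X, In): Agent 3 can switch to Out (13 → 19). Not NE.
(B, X, Out): Agent 1 can switch to A (11 → 18). Not NE.
(B, Y, In): Agent 1 can switch to A (8 → 9). Not NE.
(B, Y, Out): Agent 2 can switch to X (3 → 6). Not NE.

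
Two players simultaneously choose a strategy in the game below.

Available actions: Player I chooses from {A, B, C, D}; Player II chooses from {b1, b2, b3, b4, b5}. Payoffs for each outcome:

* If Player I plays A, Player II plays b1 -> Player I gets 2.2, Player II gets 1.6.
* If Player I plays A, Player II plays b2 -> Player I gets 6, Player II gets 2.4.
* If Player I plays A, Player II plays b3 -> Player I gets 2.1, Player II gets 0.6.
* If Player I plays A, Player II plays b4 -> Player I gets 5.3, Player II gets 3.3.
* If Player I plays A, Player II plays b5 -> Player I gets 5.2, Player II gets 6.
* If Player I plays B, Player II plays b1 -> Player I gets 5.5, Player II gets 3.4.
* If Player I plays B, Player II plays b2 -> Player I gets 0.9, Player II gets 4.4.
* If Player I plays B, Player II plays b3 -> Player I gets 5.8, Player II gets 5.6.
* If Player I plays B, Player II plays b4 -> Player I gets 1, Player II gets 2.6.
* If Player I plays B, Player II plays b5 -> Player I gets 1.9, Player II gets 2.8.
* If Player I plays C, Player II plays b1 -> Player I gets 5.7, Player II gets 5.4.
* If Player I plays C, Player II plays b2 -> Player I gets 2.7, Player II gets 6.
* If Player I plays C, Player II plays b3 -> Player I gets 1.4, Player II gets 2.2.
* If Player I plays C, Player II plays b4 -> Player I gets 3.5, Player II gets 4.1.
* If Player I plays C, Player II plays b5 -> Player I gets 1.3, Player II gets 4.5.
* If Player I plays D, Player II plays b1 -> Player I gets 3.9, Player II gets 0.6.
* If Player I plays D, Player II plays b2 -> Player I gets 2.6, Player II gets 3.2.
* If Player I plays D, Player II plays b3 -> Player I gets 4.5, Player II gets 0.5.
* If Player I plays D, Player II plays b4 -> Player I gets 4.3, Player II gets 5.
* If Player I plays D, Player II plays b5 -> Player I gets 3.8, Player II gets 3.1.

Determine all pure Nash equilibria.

The pure Nash equilibria are (A, b5) and (B, b3).

(A, b1): Player I can switch to B (2.2 → 5.5). Not NE.
(A, b2): Player II can switch to b4 (2.4 → 3.3). Not NE.
(A, b3): Player I can switch to B (2.1 → 5.8). Not NE.
(A, b4): Player II can switch to b5 (3.3 → 6). Not NE.
(A, b5): Player I gets 5.2, best alternative 3.8; Player II gets 6, best alternative 3.3. No profitable deviation — NE.
(B, b1): Player I can switch to C (5.5 → 5.7). Not NE.
(B, b2): Player I can switch to A (0.9 → 6). Not NE.
(B, b3): Player I gets 5.8, best alternative 4.5; Player II gets 5.6, best alternative 4.4. No profitable deviation — NE.
(B, b4): Player I can switch to A (1 → 5.3). Not NE.
(B, b5): Player I can switch to A (1.9 → 5.2). Not NE.
(C, b1): Player II can switch to b2 (5.4 → 6). Not NE.
(C, b2): Player I can switch to A (2.7 → 6). Not NE.
(The remaining 8 profiles each have a profitable deviation by the same check.)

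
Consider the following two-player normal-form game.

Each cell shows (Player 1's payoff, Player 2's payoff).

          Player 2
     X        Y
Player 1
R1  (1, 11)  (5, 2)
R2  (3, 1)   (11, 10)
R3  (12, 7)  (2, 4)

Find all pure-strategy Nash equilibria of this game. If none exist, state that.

(R2, Y); (R3, X)

Mark each player's best response to every combination of opponents' strategies; a profile where every player is best-responding is a pure Nash equilibrium.
Player 1 against X: payoffs 1, 3, 12 → best response R3.
Player 1 against Y: payoffs 5, 11, 2 → best response R2.
Player 2 against R1: payoffs 11, 2 → best response X.
Player 2 against R2: payoffs 1, 10 → best response Y.
Player 2 against R3: payoffs 7, 4 → best response X.
Mutual best responses: (R2, Y); (R3, X).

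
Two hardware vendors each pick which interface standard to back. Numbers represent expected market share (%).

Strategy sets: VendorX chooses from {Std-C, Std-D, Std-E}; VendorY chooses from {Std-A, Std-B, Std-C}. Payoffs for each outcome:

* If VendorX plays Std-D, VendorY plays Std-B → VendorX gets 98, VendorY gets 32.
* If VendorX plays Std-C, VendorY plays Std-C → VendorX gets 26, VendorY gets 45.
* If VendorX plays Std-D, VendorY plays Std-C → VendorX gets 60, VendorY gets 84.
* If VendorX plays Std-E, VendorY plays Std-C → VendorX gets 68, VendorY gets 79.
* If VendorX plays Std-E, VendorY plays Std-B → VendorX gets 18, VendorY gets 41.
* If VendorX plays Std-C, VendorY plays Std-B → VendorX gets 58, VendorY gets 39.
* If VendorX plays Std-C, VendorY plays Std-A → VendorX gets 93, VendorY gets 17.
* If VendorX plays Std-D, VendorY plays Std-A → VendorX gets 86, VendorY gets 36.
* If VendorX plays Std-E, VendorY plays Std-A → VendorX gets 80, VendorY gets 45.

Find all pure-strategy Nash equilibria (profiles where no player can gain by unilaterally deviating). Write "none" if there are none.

The unique pure-strategy Nash equilibrium is (Std-E, Std-C).

VendorX against Std-A: payoffs 93, 86, 80 → best response Std-C.
VendorX against Std-B: payoffs 58, 98, 18 → best response Std-D.
VendorX against Std-C: payoffs 26, 60, 68 → best response Std-E.
VendorY against Std-C: payoffs 17, 39, 45 → best response Std-C.
VendorY against Std-D: payoffs 36, 32, 84 → best response Std-C.
VendorY against Std-E: payoffs 45, 41, 79 → best response Std-C.
Mutual best responses: (Std-E, Std-C).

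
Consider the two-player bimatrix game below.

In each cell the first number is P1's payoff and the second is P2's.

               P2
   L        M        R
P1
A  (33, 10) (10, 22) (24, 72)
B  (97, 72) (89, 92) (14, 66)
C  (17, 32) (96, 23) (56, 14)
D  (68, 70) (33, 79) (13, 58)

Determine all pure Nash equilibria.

No pure-strategy Nash equilibrium.

P1 against L: payoffs 33, 97, 17, 68 → best response B.
P1 against M: payoffs 10, 89, 96, 33 → best response C.
P1 against R: payoffs 24, 14, 56, 13 → best response C.
P2 against A: payoffs 10, 22, 72 → best response R.
P2 against B: payoffs 72, 92, 66 → best response M.
P2 against C: payoffs 32, 23, 14 → best response L.
P2 against D: payoffs 70, 79, 58 → best response M.
No profile is a mutual best response for all players.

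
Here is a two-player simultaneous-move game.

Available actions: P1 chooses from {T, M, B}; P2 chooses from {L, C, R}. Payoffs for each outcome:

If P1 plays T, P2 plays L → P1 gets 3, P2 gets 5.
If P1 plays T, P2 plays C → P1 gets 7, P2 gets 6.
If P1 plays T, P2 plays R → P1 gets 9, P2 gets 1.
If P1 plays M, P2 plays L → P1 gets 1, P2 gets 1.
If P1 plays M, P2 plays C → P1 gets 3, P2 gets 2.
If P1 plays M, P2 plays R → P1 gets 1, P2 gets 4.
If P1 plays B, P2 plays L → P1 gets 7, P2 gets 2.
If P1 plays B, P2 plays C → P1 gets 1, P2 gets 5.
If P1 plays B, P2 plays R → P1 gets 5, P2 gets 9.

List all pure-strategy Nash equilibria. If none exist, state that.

For each player, find the best response to each opponent profile; mutual best responses are the pure NE.
P1 against L: payoffs 3, 1, 7 → best response B.
P1 against C: payoffs 7, 3, 1 → best response T.
P1 against R: payoffs 9, 1, 5 → best response T.
P2 against T: payoffs 5, 6, 1 → best response C.
P2 against M: payoffs 1, 2, 4 → best response R.
P2 against B: payoffs 2, 5, 9 → best response R.
Mutual best responses: (T, C).

The unique pure-strategy Nash equilibrium is (T, C).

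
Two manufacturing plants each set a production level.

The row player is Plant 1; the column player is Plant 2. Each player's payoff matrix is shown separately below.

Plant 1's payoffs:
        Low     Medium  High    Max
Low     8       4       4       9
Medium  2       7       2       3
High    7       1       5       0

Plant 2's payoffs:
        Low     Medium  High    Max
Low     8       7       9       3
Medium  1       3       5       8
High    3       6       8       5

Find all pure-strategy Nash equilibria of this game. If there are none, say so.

(High, High)

Check each profile: it is a Nash equilibrium iff no player can strictly gain by switching unilaterally.
(Low, Low): Plant 2 can switch to High (8 → 9). Not NE.
(Low, Medium): Plant 1 can switch to Medium (4 → 7). Not NE.
(Low, High): Plant 1 can switch to High (4 → 5). Not NE.
(Low, Max): Plant 2 can switch to Low (3 → 8). Not NE.
(Medium, Low): Plant 1 can switch to Low (2 → 8). Not NE.
(Medium, Medium): Plant 2 can switch to High (3 → 5). Not NE.
(Medium, High): Plant 1 can switch to Low (2 → 4). Not NE.
(Medium, Max): Plant 1 can switch to Low (3 → 9). Not NE.
(High, High): Plant 1 gets 5, best alternative 4; Plant 2 gets 8, best alternative 6. No profitable deviation — NE.
(The remaining 3 profiles each have a profitable deviation by the same check.)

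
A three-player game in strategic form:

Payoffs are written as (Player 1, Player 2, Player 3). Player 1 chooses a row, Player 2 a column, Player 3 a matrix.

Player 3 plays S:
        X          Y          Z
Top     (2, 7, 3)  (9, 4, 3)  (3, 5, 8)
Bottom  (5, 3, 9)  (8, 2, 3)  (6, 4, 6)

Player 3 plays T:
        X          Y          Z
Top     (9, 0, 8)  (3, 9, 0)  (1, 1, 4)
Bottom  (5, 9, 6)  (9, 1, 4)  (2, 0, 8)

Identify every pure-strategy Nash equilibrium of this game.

There is no pure-strategy Nash equilibrium.

For each player, find the best response to each opponent profile; mutual best responses are the pure NE.
Player 1 against (X, S): payoffs 2, 5 → best response Bottom.
Player 1 against (X, T): payoffs 9, 5 → best response Top.
Player 1 against (Y, S): payoffs 9, 8 → best response Top.
Player 1 against (Y, T): payoffs 3, 9 → best response Bottom.
Player 1 against (Z, S): payoffs 3, 6 → best response Bottom.
Player 1 against (Z, T): payoffs 1, 2 → best response Bottom.
Player 2 against (Top, S): payoffs 7, 4, 5 → best response X.
Player 2 against (Top, T): payoffs 0, 9, 1 → best response Y.
Player 2 against (Bottom, S): payoffs 3, 2, 4 → best response Z.
Player 2 against (Bottom, T): payoffs 9, 1, 0 → best response X.
Player 3 against (Top, X): payoffs 3, 8 → best response T.
Player 3 against (Top, Y): payoffs 3, 0 → best response S.
Player 3 against (Top, Z): payoffs 8, 4 → best response S.
Player 3 against (Bottom, X): payoffs 9, 6 → best response S.
Player 3 against (Bottom, Y): payoffs 3, 4 → best response T.
Player 3 against (Bottom, Z): payoffs 6, 8 → best response T.
No profile is a mutual best response for all players.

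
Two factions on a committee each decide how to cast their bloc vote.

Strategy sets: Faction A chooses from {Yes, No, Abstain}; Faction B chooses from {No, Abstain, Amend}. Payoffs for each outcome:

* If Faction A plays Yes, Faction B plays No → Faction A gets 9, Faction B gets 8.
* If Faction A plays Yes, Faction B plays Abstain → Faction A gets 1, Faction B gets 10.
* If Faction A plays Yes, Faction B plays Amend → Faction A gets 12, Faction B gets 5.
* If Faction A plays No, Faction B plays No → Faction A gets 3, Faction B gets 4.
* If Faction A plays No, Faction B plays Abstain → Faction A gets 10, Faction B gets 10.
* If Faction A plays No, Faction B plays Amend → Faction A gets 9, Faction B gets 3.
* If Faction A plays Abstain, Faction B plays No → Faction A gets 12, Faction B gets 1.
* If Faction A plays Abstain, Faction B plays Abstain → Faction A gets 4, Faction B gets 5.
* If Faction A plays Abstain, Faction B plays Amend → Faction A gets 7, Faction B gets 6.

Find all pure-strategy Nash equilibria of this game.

Pure NE: (No, Abstain)

Check each profile: it is a Nash equilibrium iff no player can strictly gain by switching unilaterally.
(Yes, No): Faction A can switch to Abstain (9 → 12). Not NE.
(Yes, Abstain): Faction A can switch to No (1 → 10). Not NE.
(Yes, Amend): Faction B can switch to No (5 → 8). Not NE.
(No, No): Faction A can switch to Yes (3 → 9). Not NE.
(No, Abstain): Faction A gets 10, best alternative 4; Faction B gets 10, best alternative 4. No profitable deviation — NE.
(No, Amend): Faction A can switch to Yes (9 → 12). Not NE.
(Abstain, No): Faction B can switch to Abstain (1 → 5). Not NE.
(Abstain, Abstain): Faction A can switch to No (4 → 10). Not NE.
(Abstain, Amend): Faction A can switch to Yes (7 → 12). Not NE.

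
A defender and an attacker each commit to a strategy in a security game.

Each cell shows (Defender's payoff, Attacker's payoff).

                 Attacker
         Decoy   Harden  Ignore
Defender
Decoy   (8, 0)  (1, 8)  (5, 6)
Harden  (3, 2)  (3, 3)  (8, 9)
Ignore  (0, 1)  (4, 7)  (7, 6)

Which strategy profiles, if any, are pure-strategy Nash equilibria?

The pure Nash equilibria are (Harden, Ignore); (Ignore, Harden).

Defender against Decoy: payoffs 8, 3, 0 → best response Decoy.
Defender against Harden: payoffs 1, 3, 4 → best response Ignore.
Defender against Ignore: payoffs 5, 8, 7 → best response Harden.
Attacker against Decoy: payoffs 0, 8, 6 → best response Harden.
Attacker against Harden: payoffs 2, 3, 9 → best response Ignore.
Attacker against Ignore: payoffs 1, 7, 6 → best response Harden.
Mutual best responses: (Harden, Ignore); (Ignore, Harden).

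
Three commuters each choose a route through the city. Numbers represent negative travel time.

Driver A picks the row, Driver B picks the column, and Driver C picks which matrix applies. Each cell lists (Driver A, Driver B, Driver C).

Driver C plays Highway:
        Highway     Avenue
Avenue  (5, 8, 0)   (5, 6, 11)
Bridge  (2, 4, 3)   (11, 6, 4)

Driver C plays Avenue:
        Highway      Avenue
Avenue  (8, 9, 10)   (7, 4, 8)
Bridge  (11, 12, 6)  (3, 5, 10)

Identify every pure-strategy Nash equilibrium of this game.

Pure NE: (Bridge, Highway, Avenue)

Mark each player's best response to every combination of opponents' strategies; a profile where every player is best-responding is a pure Nash equilibrium.
Driver A against (Highway, Highway): payoffs 5, 2 → best response Avenue.
Driver A against (Highway, Avenue): payoffs 8, 11 → best response Bridge.
Driver A against (Avenue, Highway): payoffs 5, 11 → best response Bridge.
Driver A against (Avenue, Avenue): payoffs 7, 3 → best response Avenue.
Driver B against (Avenue, Highway): payoffs 8, 6 → best response Highway.
Driver B against (Avenue, Avenue): payoffs 9, 4 → best response Highway.
Driver B against (Bridge, Highway): payoffs 4, 6 → best response Avenue.
Driver B against (Bridge, Avenue): payoffs 12, 5 → best response Highway.
Driver C against (Avenue, Highway): payoffs 0, 10 → best response Avenue.
Driver C against (Avenue, Avenue): payoffs 11, 8 → best response Highway.
Driver C against (Bridge, Highway): payoffs 3, 6 → best response Avenue.
Driver C against (Bridge, Avenue): payoffs 4, 10 → best response Avenue.
Mutual best responses: (Bridge, Highway, Avenue).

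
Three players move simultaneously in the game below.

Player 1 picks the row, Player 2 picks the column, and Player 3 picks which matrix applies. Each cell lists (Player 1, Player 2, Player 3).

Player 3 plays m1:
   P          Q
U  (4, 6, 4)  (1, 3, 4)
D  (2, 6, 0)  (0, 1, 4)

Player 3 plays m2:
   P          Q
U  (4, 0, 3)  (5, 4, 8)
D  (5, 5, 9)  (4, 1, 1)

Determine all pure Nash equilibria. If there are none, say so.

(U, P, m1): Player 1 gets 4, best alternative 2; Player 2 gets 6, best alternative 3; Player 3 gets 4, best alternative 3. No profitable deviation — NE.
(U, P, m2): Player 1 can switch to D (4 → 5). Not NE.
(U, Q, m1): Player 2 can switch to P (3 → 6). Not NE.
(U, Q, m2): Player 1 gets 5, best alternative 4; Player 2 gets 4, best alternative 0; Player 3 gets 8, best alternative 4. No profitable deviation — NE.
(D, P, m1): Player 1 can switch to U (2 → 4). Not NE.
(D, P, m2): Player 1 gets 5, best alternative 4; Player 2 gets 5, best alternative 1; Player 3 gets 9, best alternative 0. No profitable deviation — NE.
(D, Q, m1): Player 1 can switch to U (0 → 1). Not NE.
(D, Q, m2): Player 1 can switch to U (4 → 5). Not NE.

(U, P, m1); (U, Q, m2); (D, P, m2)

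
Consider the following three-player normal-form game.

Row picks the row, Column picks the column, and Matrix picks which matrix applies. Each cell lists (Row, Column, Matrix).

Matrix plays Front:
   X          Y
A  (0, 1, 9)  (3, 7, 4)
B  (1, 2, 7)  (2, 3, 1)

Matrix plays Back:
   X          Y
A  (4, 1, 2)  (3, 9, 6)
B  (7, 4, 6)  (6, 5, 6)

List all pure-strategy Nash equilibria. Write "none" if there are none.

Pure NE: (B, Y, Back)

For each player, find the best response to each opponent profile; mutual best responses are the pure NE.
Row against (X, Front): payoffs 0, 1 → best response B.
Row against (X, Back): payoffs 4, 7 → best response B.
Row against (Y, Front): payoffs 3, 2 → best response A.
Row against (Y, Back): payoffs 3, 6 → best response B.
Column against (A, Front): payoffs 1, 7 → best response Y.
Column against (A, Back): payoffs 1, 9 → best response Y.
Column against (B, Front): payoffs 2, 3 → best response Y.
Column against (B, Back): payoffs 4, 5 → best response Y.
Matrix against (A, X): payoffs 9, 2 → best response Front.
Matrix against (A, Y): payoffs 4, 6 → best response Back.
Matrix against (B, X): payoffs 7, 6 → best response Front.
Matrix against (B, Y): payoffs 1, 6 → best response Back.
Mutual best responses: (B, Y, Back).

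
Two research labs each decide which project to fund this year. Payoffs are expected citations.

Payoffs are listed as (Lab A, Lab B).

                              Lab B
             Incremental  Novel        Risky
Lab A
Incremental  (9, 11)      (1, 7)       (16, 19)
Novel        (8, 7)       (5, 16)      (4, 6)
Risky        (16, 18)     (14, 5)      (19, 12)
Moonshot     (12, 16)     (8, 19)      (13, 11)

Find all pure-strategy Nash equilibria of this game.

The unique pure-strategy Nash equilibrium is (Risky, Incremental).

(Incremental, Incremental): Lab A can switch to Risky (9 → 16). Not NE.
(Incremental, Novel): Lab A can switch to Novel (1 → 5). Not NE.
(Incremental, Risky): Lab A can switch to Risky (16 → 19). Not NE.
(Novel, Incremental): Lab A can switch to Incremental (8 → 9). Not NE.
(Novel, Novel): Lab A can switch to Risky (5 → 14). Not NE.
(Novel, Risky): Lab A can switch to Incremental (4 → 16). Not NE.
(Risky, Incremental): Lab A gets 16, best alternative 12; Lab B gets 18, best alternative 12. No profitable deviation — NE.
(Risky, Novel): Lab B can switch to Incremental (5 → 18). Not NE.
(Risky, Risky): Lab B can switch to Incremental (12 → 18). Not NE.
(Moonshot, Incremental): Lab A can switch to Risky (12 → 16). Not NE.
(Moonshot, Novel): Lab A can switch to Risky (8 → 14). Not NE.
(The remaining 1 profile has a profitable deviation by the same check.)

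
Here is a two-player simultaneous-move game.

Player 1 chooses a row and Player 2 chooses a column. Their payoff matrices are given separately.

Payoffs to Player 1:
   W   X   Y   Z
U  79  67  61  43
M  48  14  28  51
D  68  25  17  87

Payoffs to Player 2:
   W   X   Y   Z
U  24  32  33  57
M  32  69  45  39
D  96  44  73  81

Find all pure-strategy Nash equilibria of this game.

This game has no pure Nash equilibrium.

Player 1 against W: payoffs 79, 48, 68 → best response U.
Player 1 against X: payoffs 67, 14, 25 → best response U.
Player 1 against Y: payoffs 61, 28, 17 → best response U.
Player 1 against Z: payoffs 43, 51, 87 → best response D.
Player 2 against U: payoffs 24, 32, 33, 57 → best response Z.
Player 2 against M: payoffs 32, 69, 45, 39 → best response X.
Player 2 against D: payoffs 96, 44, 73, 81 → best response W.
No profile is a mutual best response for all players.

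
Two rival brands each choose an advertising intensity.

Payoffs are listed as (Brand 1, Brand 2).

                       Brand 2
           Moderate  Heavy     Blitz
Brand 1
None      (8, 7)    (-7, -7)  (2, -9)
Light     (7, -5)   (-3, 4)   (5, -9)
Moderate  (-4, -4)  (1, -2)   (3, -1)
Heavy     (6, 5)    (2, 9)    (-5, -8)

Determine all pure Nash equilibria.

Mark each player's best response to every combination of opponents' strategies; a profile where every player is best-responding is a pure Nash equilibrium.
Brand 1 against Moderate: payoffs 8, 7, -4, 6 → best response None.
Brand 1 against Heavy: payoffs -7, -3, 1, 2 → best response Heavy.
Brand 1 against Blitz: payoffs 2, 5, 3, -5 → best response Light.
Brand 2 against None: payoffs 7, -7, -9 → best response Moderate.
Brand 2 against Light: payoffs -5, 4, -9 → best response Heavy.
Brand 2 against Moderate: payoffs -4, -2, -1 → best response Blitz.
Brand 2 against Heavy: payoffs 5, 9, -8 → best response Heavy.
Mutual best responses: (None, Moderate); (Heavy, Heavy).

Pure-strategy Nash equilibria: (None, Moderate); (Heavy, Heavy)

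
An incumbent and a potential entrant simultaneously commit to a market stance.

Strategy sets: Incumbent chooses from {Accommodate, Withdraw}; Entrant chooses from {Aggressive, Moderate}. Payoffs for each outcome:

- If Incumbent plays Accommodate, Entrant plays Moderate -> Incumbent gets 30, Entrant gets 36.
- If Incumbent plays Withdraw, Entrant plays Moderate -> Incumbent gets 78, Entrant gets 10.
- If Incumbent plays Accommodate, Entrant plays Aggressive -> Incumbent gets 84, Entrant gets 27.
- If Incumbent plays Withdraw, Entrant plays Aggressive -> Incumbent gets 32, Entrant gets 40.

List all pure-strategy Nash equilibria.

For each player, find the best response to each opponent profile; mutual best responses are the pure NE.
Incumbent against Aggressive: payoffs 84, 32 → best response Accommodate.
Incumbent against Moderate: payoffs 30, 78 → best response Withdraw.
Entrant against Accommodate: payoffs 27, 36 → best response Moderate.
Entrant against Withdraw: payoffs 40, 10 → best response Aggressive.
No profile is a mutual best response for all players.

There is no pure-strategy Nash equilibrium.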